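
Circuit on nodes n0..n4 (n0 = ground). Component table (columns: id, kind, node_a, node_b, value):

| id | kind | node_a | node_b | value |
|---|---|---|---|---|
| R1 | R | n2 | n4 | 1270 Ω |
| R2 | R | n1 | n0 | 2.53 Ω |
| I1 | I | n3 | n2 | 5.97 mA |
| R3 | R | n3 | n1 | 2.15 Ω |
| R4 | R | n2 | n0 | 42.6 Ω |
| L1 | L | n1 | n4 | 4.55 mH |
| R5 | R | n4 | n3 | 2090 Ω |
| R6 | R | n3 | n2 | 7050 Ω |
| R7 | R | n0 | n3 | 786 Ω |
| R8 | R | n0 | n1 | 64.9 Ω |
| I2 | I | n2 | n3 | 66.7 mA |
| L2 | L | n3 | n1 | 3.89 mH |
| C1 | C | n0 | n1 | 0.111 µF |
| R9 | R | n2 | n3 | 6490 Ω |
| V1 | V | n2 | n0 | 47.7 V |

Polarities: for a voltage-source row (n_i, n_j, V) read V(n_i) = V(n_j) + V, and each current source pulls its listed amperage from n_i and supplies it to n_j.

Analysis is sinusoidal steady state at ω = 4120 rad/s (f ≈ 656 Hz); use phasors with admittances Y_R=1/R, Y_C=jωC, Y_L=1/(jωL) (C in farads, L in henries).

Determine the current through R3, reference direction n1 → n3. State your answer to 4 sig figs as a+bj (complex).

Element admittances at ω=4120 rad/s:
  Y(R1) = 0.0007874+0.000j S between n2,n4
  Y(R2) = 0.3953+0.000j S between n1,n0
  I1: injects 0.00597 A into n2 (from n3)
  Y(R3) = 0.4651+0.000j S between n3,n1
  Y(R4) = 0.02347+0.000j S between n2,n0
  Y(L1) = 0.000-0.05334j S between n1,n4
  Y(R5) = 0.0004785+0.000j S between n4,n3
  Y(R6) = 0.0001418+0.000j S between n3,n2
  Y(R7) = 0.001272+0.000j S between n0,n3
  Y(R8) = 0.01541+0.000j S between n0,n1
  I2: injects 0.0667 A into n3 (from n2)
  Y(L2) = 0.000-0.06240j S between n3,n1
  Y(C1) = 0.000+0.0004573j S between n0,n1
  Y(R9) = 0.0001541+0.000j S between n2,n3
  V1: constraint V(n2)−V(n0) = 47.7
Assemble and solve the 5×5 MNA system:
  V(n1)=0.2715-0.001719j  V(n2)=47.70+0.000j  V(n3)=0.4280+0.01990j  V(n4)=0.2879+0.6994j
  i(V1)=-1.232+0.0005566j

-0.07276-0.01005j A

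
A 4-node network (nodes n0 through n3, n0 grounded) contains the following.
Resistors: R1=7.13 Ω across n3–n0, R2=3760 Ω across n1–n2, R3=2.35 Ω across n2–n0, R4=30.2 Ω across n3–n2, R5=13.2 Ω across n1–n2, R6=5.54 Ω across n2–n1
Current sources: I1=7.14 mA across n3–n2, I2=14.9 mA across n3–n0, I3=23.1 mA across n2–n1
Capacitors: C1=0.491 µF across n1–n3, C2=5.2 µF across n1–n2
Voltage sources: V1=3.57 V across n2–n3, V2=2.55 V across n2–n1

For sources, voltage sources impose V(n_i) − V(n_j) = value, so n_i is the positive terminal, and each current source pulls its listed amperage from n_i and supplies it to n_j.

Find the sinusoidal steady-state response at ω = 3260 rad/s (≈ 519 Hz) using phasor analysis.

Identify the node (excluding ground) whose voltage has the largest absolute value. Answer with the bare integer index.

3

MNA unknowns: 3 node voltages V₁..V_3 plus 2 source currents (V1, V2)
R1: Y=0.1403+0.000j on G[3,0]
I1: z[3]−=0.00714, z[2]+=0.00714
I2: z[3]−=0.0149, z[0]+=0.0149
C1: Y=0.000+0.001601j on G[1,3]
C2: Y=0.000+0.01695j on G[1,2]
R2: Y=0.0002660+0.000j on G[1,2]
R3: Y=0.4255+0.000j on G[2,0]
R4: Y=0.03311+0.000j on G[3,2]
R5: Y=0.07576+0.000j on G[1,2]
R6: Y=0.1805+0.000j on G[2,1]
I3: z[2]−=0.0231, z[1]+=0.0231
V1: row V2−V3=3.57, i_V1 at 2,3
V2: row V2−V1=2.55, i_V2 at 2,1
solve → V1=-1.691+0.000j, V2=0.8586+0.000j, V3=-2.711+0.000j
aux → i_V1=-0.4764-0.001633j, i_V2=-0.6772-0.04159j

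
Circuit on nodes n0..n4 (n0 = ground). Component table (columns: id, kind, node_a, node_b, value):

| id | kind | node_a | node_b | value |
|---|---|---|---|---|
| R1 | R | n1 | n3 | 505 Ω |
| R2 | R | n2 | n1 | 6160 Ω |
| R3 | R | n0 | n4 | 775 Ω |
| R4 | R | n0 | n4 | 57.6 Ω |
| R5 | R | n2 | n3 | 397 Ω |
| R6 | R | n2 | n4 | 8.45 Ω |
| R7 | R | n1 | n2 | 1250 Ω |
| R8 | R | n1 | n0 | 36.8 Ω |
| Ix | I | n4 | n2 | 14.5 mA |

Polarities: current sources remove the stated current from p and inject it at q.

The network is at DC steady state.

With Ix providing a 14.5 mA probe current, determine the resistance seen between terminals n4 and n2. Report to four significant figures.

Element admittances at DC:
  Y(R1) = 0.001980 S between n1,n3
  Y(R2) = 0.0001623 S between n2,n1
  Y(R3) = 0.001290 S between n0,n4
  Y(R4) = 0.01736 S between n0,n4
  Y(R5) = 0.002519 S between n2,n3
  Y(R6) = 0.1183 S between n2,n4
  Y(R7) = 0.0008000 S between n1,n2
  Y(R8) = 0.02717 S between n1,n0
  Ix: injects 0.0145 A into n2 (from n4)
Assemble and solve the 4×4 MNA system:
  V(n1)=0.007751  V(n2)=0.1095  V(n3)=0.06469  V(n4)=-0.01129

R_eq = 8.327 Ω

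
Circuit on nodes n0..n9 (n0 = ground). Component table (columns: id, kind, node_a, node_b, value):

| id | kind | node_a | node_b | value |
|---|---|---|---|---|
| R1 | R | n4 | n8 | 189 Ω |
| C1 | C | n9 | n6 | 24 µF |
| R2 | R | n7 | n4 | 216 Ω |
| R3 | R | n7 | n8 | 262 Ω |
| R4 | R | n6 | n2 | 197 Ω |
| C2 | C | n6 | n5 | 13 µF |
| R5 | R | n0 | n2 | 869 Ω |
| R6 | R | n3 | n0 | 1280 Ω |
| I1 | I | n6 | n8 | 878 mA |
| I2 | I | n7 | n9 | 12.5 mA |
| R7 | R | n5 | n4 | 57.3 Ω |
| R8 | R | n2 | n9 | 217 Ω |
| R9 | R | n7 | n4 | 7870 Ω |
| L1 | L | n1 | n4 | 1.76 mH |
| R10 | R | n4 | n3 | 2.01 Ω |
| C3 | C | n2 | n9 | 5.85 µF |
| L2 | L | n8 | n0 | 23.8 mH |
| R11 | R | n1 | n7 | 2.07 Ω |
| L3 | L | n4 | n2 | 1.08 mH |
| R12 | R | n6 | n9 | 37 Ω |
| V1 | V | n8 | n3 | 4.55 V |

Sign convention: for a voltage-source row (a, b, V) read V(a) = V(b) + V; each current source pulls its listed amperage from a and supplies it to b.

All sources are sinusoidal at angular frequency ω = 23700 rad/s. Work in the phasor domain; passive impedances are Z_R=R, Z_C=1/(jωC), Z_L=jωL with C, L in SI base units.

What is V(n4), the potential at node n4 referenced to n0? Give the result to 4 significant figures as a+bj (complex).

-7.159+11.03j V

Element admittances at ω=23700 rad/s:
  Y(R1) = 0.005291+0.000j S between n4,n8
  Y(C1) = 0.000+0.5688j S between n9,n6
  Y(R2) = 0.004630+0.000j S between n7,n4
  Y(R3) = 0.003817+0.000j S between n7,n8
  Y(R4) = 0.005076+0.000j S between n6,n2
  Y(C2) = 0.000+0.3081j S between n6,n5
  Y(R5) = 0.001151+0.000j S between n0,n2
  Y(R6) = 0.0007813+0.000j S between n3,n0
  I1: injects 0.878 A into n8 (from n6)
  I2: injects 0.0125 A into n9 (from n7)
  Y(R7) = 0.01745+0.000j S between n5,n4
  Y(R8) = 0.004608+0.000j S between n2,n9
  Y(R9) = 0.0001271+0.000j S between n7,n4
  Y(L1) = 0.000-0.02397j S between n1,n4
  Y(R10) = 0.4975+0.000j S between n4,n3
  Y(C3) = 0.000+0.1386j S between n2,n9
  Y(L2) = 0.000-0.001773j S between n8,n0
  Y(R11) = 0.4831+0.000j S between n1,n7
  Y(L3) = 0.000-0.03907j S between n4,n2
  Y(R12) = 0.02703+0.000j S between n6,n9
  V1: constraint V(n8)−V(n3) = 4.55
Assemble and solve the 10×10 MNA system:
  V(n1)=-7.014+11.43j  V(n2)=-13.21-8.997j  V(n3)=-5.536+11.01j  V(n4)=-7.159+11.03j  V(n5)=-11.04-1.922j  V(n6)=-11.78-1.702j  V(n7)=-6.994+11.43j  V(n8)=-0.9861+11.01j  V(n9)=-12.04-3.152j
  i(V1)=0.8029-8.002e-05j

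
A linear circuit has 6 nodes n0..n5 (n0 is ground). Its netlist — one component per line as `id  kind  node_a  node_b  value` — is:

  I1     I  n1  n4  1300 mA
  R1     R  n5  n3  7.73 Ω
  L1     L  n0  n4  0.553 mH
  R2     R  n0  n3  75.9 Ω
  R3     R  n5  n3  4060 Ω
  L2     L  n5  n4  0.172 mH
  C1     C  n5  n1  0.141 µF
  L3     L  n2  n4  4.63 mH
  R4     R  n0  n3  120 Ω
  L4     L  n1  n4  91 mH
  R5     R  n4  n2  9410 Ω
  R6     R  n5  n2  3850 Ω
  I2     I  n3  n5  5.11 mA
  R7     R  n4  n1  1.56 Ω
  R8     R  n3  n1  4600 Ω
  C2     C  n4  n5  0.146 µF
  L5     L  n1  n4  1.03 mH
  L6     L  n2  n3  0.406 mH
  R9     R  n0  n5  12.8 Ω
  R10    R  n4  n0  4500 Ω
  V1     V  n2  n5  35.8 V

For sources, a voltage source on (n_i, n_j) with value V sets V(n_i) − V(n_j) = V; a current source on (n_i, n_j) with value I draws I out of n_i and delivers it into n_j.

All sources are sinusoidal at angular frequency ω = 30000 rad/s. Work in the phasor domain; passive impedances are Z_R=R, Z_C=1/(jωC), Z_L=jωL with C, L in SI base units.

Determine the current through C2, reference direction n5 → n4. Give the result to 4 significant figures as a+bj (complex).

Apply KCL at each of the 5 non-ground nodes and solve the resulting linear system.
Node n1: branches {I1, C1, L4, R7, R8, L5} → V_1 = -3.313+1.802j
Node n2: branches {L3, R5, R6, L6, V1} → V_2 = 32.79+2.478j
Node n3: branches {R1, R2, R3, R4, I2, R8, L6} → V_3 = 5.586-12.64j
Node n4: branches {I1, L1, L2, L3, L4, R5, R7, C2, L5, R10} → V_4 = -1.289+1.908j
Node n5: branches {R1, R3, L2, C1, R6, I2, C2, R9, V1} → V_5 = -3.007+2.478j
Source currents: i(V1)=-1.258+2.479j

-0.002496-0.007522j A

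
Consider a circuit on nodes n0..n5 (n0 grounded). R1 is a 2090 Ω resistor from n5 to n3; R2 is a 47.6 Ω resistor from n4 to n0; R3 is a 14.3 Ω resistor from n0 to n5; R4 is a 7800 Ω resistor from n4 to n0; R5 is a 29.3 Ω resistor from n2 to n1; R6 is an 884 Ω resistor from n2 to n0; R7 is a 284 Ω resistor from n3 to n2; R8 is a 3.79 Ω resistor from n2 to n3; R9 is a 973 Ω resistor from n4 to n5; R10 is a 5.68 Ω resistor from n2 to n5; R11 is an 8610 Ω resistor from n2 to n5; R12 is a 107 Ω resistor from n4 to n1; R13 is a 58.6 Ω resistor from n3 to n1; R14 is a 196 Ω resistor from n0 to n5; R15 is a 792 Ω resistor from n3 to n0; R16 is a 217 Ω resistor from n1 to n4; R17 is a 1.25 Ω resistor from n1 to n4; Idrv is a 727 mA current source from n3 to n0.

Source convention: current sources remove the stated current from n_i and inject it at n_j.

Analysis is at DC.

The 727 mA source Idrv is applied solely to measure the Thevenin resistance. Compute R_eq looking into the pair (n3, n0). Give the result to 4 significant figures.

Element admittances at DC:
  Y(R1) = 0.0004785 S between n5,n3
  Y(R2) = 0.02101 S between n4,n0
  Y(R3) = 0.06993 S between n0,n5
  Y(R4) = 0.0001282 S between n4,n0
  Y(R5) = 0.03413 S between n2,n1
  Y(R6) = 0.001131 S between n2,n0
  Y(R7) = 0.003521 S between n3,n2
  Y(R8) = 0.2639 S between n2,n3
  Y(R9) = 0.001028 S between n4,n5
  Y(R10) = 0.1761 S between n2,n5
  Y(R11) = 0.0001161 S between n2,n5
  Y(R12) = 0.009346 S between n4,n1
  Y(R13) = 0.01706 S between n3,n1
  Y(R14) = 0.005102 S between n0,n5
  Y(R15) = 0.001263 S between n3,n0
  Y(R16) = 0.004608 S between n1,n4
  Y(R17) = 0.8000 S between n1,n4
  Idrv: injects 0.727 A into n0 (from n3)
Assemble and solve the 5×5 MNA system:
  V(n1)=-7.833  V(n2)=-10.21  V(n3)=-12.56  V(n4)=-7.634  V(n5)=-7.173

R_eq = 17.28 Ω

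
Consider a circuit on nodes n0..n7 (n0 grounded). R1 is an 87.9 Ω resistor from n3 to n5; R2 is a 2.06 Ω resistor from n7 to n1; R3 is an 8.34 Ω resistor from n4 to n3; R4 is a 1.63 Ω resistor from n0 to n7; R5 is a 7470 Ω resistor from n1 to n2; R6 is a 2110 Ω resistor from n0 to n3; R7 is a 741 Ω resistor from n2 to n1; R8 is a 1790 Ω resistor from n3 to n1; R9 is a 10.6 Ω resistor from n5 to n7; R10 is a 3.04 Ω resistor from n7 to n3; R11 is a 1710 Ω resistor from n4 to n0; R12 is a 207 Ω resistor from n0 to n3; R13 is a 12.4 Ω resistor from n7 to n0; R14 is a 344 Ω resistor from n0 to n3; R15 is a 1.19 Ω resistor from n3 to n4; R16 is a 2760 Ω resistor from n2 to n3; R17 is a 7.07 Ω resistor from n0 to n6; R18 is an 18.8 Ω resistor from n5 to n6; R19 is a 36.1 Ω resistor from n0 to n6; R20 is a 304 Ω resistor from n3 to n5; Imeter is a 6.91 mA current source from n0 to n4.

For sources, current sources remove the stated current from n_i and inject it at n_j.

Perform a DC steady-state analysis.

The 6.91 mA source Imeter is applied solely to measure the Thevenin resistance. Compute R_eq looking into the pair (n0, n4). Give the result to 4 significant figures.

R_eq = 5.147 Ω

Element admittances at DC:
  Y(R1) = 0.01138 S between n3,n5
  Y(R2) = 0.4854 S between n7,n1
  Y(R3) = 0.1199 S between n4,n3
  Y(R4) = 0.6135 S between n0,n7
  Y(R5) = 0.0001339 S between n1,n2
  Y(R6) = 0.0004739 S between n0,n3
  Y(R7) = 0.001350 S between n2,n1
  Y(R8) = 0.0005587 S between n3,n1
  Y(R9) = 0.09434 S between n5,n7
  Y(R10) = 0.3289 S between n7,n3
  Y(R11) = 0.0005848 S between n4,n0
  Y(R12) = 0.004831 S between n0,n3
  Y(R13) = 0.08065 S between n7,n0
  Y(R14) = 0.002907 S between n0,n3
  Y(R15) = 0.8403 S between n3,n4
  Y(R16) = 0.0003623 S between n2,n3
  Y(R17) = 0.1414 S between n0,n6
  Y(R18) = 0.05319 S between n5,n6
  Y(R19) = 0.02770 S between n0,n6
  Y(R20) = 0.003289 S between n3,n5
  Imeter: injects 0.00691 A into n4 (from n0)
Assemble and solve the 7×7 MNA system:
  V(n1)=0.009126  V(n2)=0.01291  V(n3)=0.02839  V(n4)=0.03557  V(n5)=0.008524  V(n6)=0.002039  V(n7)=0.009092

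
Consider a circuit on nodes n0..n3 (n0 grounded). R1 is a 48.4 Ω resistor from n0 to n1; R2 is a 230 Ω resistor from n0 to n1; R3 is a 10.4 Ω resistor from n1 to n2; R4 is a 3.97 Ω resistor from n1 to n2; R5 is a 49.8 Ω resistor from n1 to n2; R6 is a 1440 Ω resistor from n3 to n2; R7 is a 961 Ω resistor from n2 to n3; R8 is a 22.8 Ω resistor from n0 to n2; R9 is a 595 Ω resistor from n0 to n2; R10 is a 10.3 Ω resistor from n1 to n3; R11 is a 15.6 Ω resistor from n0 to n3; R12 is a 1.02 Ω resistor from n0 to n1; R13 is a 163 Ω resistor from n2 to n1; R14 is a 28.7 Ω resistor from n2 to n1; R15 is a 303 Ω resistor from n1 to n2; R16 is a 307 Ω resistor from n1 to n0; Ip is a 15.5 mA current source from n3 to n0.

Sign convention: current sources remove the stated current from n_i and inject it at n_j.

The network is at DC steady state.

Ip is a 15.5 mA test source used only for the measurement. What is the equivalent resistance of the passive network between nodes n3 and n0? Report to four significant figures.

Apply KCL at each of the 3 non-ground nodes and solve the resulting linear system.
Node n1: branches {R1, R2, R3, R4, R5, R10, R12, R13, R14, R15, R16} → V_1 = -0.008622
Node n2: branches {R3, R4, R5, R6, R7, R8, R9, R13, R14, R15} → V_2 = -0.008114
Node n3: branches {R6, R7, R10, R11, Ip} → V_3 = -0.1004

R_eq = 6.475 Ω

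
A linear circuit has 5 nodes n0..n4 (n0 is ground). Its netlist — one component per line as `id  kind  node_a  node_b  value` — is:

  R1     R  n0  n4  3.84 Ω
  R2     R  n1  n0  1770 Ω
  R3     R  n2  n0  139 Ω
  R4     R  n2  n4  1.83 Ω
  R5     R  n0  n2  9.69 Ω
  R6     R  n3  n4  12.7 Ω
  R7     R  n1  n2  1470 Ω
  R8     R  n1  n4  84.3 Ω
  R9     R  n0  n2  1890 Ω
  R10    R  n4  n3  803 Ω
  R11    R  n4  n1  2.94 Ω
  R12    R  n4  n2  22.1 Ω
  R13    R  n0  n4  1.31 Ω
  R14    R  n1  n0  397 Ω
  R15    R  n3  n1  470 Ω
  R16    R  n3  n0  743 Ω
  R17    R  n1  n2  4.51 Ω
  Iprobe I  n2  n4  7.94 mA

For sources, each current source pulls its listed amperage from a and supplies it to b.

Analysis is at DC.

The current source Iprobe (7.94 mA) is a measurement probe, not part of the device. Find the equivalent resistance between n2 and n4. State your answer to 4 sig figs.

MNA unknowns: 4 node voltages V₁..V_4
R1: Y=0.2604 on G[0,4]
R2: Y=0.0005650 on G[1,0]
R3: Y=0.007194 on G[2,0]
R4: Y=0.5464 on G[2,4]
R5: Y=0.1032 on G[0,2]
R6: Y=0.07874 on G[3,4]
R7: Y=0.0006803 on G[1,2]
R8: Y=0.01186 on G[1,4]
R9: Y=0.0005291 on G[0,2]
R10: Y=0.001245 on G[4,3]
R11: Y=0.3401 on G[4,1]
R12: Y=0.04525 on G[4,2]
R13: Y=0.7634 on G[0,4]
R14: Y=0.002519 on G[1,0]
R15: Y=0.002128 on G[3,1]
R16: Y=0.001346 on G[3,0]
R17: Y=0.2217 on G[1,2]
Iprobe: z[2]−=0.00794, z[4]+=0.00794
solve → V1=-0.002739, V2=-0.008639, V3=0.0008341, V4=0.0009431

R_eq = 1.207 Ω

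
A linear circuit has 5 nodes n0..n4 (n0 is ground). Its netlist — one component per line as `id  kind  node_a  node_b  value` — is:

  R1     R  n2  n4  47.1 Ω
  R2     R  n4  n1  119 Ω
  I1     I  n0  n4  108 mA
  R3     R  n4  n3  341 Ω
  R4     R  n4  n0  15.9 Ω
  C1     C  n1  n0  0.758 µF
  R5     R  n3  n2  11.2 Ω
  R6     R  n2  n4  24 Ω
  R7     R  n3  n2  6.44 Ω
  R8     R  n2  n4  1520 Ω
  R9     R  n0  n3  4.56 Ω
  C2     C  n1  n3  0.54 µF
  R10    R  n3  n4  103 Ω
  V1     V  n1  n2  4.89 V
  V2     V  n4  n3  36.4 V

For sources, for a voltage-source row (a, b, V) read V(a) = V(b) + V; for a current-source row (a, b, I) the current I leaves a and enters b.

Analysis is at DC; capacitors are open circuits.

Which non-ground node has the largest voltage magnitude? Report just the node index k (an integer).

MNA unknowns: 4 node voltages V₁..V_4 plus 2 source currents (V1, V2)
R1: Y=0.02123 on G[2,4]
R2: Y=0.008403 on G[4,1]
I1: z[0]−=0.108, z[4]+=0.108
R3: Y=0.002933 on G[4,3]
R4: Y=0.06289 on G[4,0]
C1: Y=0.000 on G[1,0]
R5: Y=0.08929 on G[3,2]
R6: Y=0.04167 on G[2,4]
R7: Y=0.1553 on G[3,2]
R8: Y=0.0006579 on G[2,4]
R9: Y=0.2193 on G[0,3]
C2: Y=0.000 on G[1,3]
R10: Y=0.009709 on G[3,4]
V1: row V1−V2=4.89, i_V1 at 1,2
V2: row V4−V3=36.4, i_V2 at 4,3
solve → V1=5.306, V2=0.4155, V3=-7.730, V4=28.67
aux → i_V1=0.1963, i_V2=-4.147

4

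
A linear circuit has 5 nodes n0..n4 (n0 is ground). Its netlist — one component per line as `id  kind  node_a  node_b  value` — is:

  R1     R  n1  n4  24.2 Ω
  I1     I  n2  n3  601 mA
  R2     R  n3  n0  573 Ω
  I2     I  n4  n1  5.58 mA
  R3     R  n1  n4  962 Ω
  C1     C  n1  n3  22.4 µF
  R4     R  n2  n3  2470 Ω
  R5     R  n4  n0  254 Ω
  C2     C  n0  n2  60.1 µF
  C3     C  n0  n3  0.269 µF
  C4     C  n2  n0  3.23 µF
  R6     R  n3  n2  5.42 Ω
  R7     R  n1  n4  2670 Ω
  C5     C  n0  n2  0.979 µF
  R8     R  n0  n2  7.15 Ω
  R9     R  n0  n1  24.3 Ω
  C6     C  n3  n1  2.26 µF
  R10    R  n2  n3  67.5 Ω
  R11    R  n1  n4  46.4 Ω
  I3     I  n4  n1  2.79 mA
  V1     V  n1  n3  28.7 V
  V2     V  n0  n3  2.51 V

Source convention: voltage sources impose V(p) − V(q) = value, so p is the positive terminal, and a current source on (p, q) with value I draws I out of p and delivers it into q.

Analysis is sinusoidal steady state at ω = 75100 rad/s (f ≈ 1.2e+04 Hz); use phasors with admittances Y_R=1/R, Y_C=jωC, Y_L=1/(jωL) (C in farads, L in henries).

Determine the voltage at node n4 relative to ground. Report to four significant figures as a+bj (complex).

Element admittances at ω=75100 rad/s:
  Y(R1) = 0.04132+0.000j S between n1,n4
  I1: injects 0.601 A into n3 (from n2)
  Y(R2) = 0.001745+0.000j S between n3,n0
  I2: injects 0.00558 A into n1 (from n4)
  Y(R3) = 0.001040+0.000j S between n1,n4
  Y(C1) = 0.000+1.682j S between n1,n3
  Y(R4) = 0.0004049+0.000j S between n2,n3
  Y(R5) = 0.003937+0.000j S between n4,n0
  Y(C2) = 0.000+4.514j S between n0,n2
  Y(C3) = 0.000+0.02020j S between n0,n3
  Y(C4) = 0.000+0.2426j S between n2,n0
  Y(R6) = 0.1845+0.000j S between n3,n2
  Y(R7) = 0.0003745+0.000j S between n1,n4
  Y(C5) = 0.000+0.07352j S between n0,n2
  Y(R8) = 0.1399+0.000j S between n0,n2
  Y(R9) = 0.04115+0.000j S between n0,n1
  Y(C6) = 0.000+0.1697j S between n3,n1
  Y(R10) = 0.01481+0.000j S between n2,n3
  Y(R11) = 0.02155+0.000j S between n1,n4
  I3: injects 0.00279 A into n1 (from n4)
  V1: constraint V(n1)−V(n3) = 28.7
  V2: constraint V(n0)−V(n3) = 2.51
Assemble and solve the 6×6 MNA system:
  V(n1)=26.19+0.000j  V(n2)=-0.01597+0.2271j  V(n3)=-2.510+0.000j  V(n4)=24.56+0.000j
  i(V1)=-1.174-53.15j  i(V2)=0.07096-0.09607j

24.56+0.000j V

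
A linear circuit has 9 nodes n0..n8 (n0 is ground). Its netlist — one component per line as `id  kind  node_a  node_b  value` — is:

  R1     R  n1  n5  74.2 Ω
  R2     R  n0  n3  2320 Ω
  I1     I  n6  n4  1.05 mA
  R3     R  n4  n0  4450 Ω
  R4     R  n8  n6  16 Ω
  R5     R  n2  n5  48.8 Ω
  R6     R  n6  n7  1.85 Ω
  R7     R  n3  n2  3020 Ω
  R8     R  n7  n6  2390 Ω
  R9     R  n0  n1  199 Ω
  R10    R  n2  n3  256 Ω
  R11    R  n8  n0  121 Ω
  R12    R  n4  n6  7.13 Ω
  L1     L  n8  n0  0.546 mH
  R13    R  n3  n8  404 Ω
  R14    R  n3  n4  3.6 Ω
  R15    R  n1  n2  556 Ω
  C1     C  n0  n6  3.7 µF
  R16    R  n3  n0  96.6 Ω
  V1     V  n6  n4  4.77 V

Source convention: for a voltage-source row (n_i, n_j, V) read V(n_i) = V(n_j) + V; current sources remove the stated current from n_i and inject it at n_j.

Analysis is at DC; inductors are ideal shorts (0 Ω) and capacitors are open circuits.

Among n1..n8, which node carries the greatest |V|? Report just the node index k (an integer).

4

Element admittances at DC:
  Y(R1) = 0.01348 S between n1,n5
  Y(R2) = 0.0004310 S between n0,n3
  I1: injects 0.00105 A into n4 (from n6)
  Y(R3) = 0.0002247 S between n4,n0
  Y(R4) = 0.06250 S between n8,n6
  Y(R5) = 0.02049 S between n2,n5
  Y(R6) = 0.5405 S between n6,n7
  Y(R7) = 0.0003311 S between n3,n2
  Y(R8) = 0.0004184 S between n7,n6
  Y(R9) = 0.005025 S between n0,n1
  Y(R10) = 0.003906 S between n2,n3
  Y(R11) = 0.008264 S between n8,n0
  Y(R12) = 0.1403 S between n4,n6
  L1: short n8↔n0 (DC inductor)
  Y(R13) = 0.002475 S between n3,n8
  Y(R14) = 0.2778 S between n3,n4
  Y(R15) = 0.001799 S between n1,n2
  Y(C1) = 0.000 S between n0,n6
  Y(R16) = 0.01035 S between n3,n0
  V1: constraint V(n6)−V(n4) = 4.77
Assemble and solve the 10×10 MNA system:
  V(n1)=-1.363  V(n2)=-2.052  V(n3)=-3.669  V(n4)=-3.868  V(n5)=-1.779  V(n6)=0.9017  V(n7)=0.9017  V(n8)=0.000
  i(L1)=0.04728  i(V1)=-0.7264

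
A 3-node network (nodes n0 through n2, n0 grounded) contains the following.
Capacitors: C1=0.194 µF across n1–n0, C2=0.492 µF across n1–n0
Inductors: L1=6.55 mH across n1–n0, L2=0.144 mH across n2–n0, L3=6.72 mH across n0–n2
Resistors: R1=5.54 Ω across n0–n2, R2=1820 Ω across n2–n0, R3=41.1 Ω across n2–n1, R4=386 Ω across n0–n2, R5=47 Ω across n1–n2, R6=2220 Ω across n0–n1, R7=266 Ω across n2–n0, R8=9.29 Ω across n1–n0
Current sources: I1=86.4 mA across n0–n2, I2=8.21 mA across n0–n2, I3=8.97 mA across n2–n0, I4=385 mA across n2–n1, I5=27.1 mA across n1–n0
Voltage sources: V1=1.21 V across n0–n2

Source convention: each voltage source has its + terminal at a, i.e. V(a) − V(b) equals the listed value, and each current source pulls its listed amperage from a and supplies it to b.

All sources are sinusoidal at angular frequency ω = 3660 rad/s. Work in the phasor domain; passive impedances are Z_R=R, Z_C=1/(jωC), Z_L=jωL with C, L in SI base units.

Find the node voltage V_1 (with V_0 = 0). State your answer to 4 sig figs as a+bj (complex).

MNA unknowns: 2 node voltages V₁..V_2 plus 1 source current (V1)
C1: Y=0.000+0.0007100j on G[1,0]
L1: Y=0.000-0.04171j on G[1,0]
R1: Y=0.1805+0.000j on G[0,2]
I1: z[0]−=0.0864, z[2]+=0.0864
L2: Y=0.000-1.897j on G[2,0]
R2: Y=0.0005495+0.000j on G[2,0]
R3: Y=0.02433+0.000j on G[2,1]
R4: Y=0.002591+0.000j on G[0,2]
I2: z[0]−=0.00821, z[2]+=0.00821
R5: Y=0.02128+0.000j on G[1,2]
R6: Y=0.0004505+0.000j on G[0,1]
R7: Y=0.003759+0.000j on G[2,0]
I3: z[2]−=0.00897, z[0]+=0.00897
I4: z[2]−=0.385, z[1]+=0.385
L3: Y=0.000-0.04066j on G[0,2]
I5: z[1]−=0.0271, z[0]+=0.0271
R8: Y=0.1076+0.000j on G[1,0]
C2: Y=0.000+0.001801j on G[1,0]
V1: row V0−V2=1.21, i_V1 at 0,2
solve → V1=1.849+0.4717j, V2=-1.210+0.000j
aux → i_V1=-0.06692+2.324j

1.849+0.4717j V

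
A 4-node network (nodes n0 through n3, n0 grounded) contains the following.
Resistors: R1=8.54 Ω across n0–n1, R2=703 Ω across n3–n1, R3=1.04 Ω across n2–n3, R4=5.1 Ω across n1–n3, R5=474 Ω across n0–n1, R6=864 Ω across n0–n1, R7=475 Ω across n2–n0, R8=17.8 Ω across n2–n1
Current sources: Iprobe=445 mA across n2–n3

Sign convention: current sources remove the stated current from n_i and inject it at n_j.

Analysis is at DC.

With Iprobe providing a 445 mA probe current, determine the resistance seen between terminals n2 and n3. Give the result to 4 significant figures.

R_eq = 0.9935 Ω

Apply KCL at each of the 3 non-ground nodes and solve the resulting linear system.
Node n1: branches {R1, R2, R4, R5, R6, R8} → V_1 = 0.005869
Node n2: branches {R3, R7, R8, Iprobe} → V_2 = -0.3356
Node n3: branches {R2, R3, R4, Iprobe} → V_3 = 0.1066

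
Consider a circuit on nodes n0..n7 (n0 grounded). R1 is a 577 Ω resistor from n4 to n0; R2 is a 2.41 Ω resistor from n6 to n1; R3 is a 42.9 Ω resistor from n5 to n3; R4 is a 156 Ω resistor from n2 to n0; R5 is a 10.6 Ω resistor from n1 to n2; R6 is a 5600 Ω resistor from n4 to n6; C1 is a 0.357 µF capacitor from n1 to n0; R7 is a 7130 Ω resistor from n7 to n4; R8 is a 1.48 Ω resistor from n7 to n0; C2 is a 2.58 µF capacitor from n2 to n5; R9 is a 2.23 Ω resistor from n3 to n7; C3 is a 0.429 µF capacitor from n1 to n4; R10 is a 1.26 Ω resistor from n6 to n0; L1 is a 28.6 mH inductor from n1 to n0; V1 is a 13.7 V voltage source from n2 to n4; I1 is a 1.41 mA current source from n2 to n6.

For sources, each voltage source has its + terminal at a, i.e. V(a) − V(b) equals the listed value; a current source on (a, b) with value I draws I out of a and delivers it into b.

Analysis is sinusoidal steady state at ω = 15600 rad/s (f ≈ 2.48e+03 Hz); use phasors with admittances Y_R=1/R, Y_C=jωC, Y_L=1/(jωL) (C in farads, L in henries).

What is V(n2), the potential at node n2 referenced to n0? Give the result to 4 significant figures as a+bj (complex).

0.3788+0.6633j V

Apply KCL at each of the 7 non-ground nodes and solve the resulting linear system.
Node n1: branches {R2, R5, C1, C3, L1} → V_1 = 0.08238-0.07459j
Node n2: branches {R4, R5, C2, V1, I1} → V_2 = 0.3788+0.6633j
Node n3: branches {R3, R9} → V_3 = -0.001022+0.05385j
Node n4: branches {R1, R6, R7, C3, V1} → V_4 = -13.32+0.6633j
Node n5: branches {R3, C2} → V_5 = 0.01913+0.6749j
Node n6: branches {R2, R6, R10, I1} → V_6 = 0.02748-0.02551j
Node n7: branches {R7, R8, R9} → V_7 = -0.002069+0.02156j
Source currents: i(V1)=-0.03228-0.08834j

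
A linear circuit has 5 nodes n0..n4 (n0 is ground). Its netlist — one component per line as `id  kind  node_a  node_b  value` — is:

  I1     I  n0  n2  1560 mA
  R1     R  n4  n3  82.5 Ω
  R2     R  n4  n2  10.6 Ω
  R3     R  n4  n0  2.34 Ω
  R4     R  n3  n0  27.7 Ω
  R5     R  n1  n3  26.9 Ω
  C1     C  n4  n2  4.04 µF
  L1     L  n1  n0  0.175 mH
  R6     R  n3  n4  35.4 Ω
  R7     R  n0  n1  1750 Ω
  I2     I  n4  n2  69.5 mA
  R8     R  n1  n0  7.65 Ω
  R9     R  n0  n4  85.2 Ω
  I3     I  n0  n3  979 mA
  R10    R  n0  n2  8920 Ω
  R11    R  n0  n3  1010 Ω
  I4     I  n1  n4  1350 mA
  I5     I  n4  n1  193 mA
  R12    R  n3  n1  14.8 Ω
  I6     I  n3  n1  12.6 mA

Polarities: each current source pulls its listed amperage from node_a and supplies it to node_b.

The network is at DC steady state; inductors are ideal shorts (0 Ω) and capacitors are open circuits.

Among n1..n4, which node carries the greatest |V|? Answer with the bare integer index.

Element admittances at DC:
  I1: injects 1.56 A into n2 (from n0)
  Y(R1) = 0.01212 S between n4,n3
  Y(R2) = 0.09434 S between n4,n2
  Y(R3) = 0.4274 S between n4,n0
  Y(R4) = 0.03610 S between n3,n0
  Y(R5) = 0.03717 S between n1,n3
  Y(C1) = 0.000 S between n4,n2
  L1: short n1↔n0 (DC inductor)
  Y(R6) = 0.02825 S between n3,n4
  Y(R7) = 0.0005714 S between n0,n1
  I2: injects 0.0695 A into n2 (from n4)
  Y(R8) = 0.1307 S between n1,n0
  Y(R9) = 0.01174 S between n0,n4
  I3: injects 0.979 A into n3 (from n0)
  Y(R10) = 0.0001121 S between n0,n2
  Y(R11) = 0.0009901 S between n0,n3
  I4: injects 1.35 A into n4 (from n1)
  I5: injects 0.193 A into n1 (from n4)
  Y(R12) = 0.06757 S between n3,n1
  I6: injects 0.0126 A into n1 (from n3)
Assemble and solve the 5×5 MNA system:
  V(n1)=0.000  V(n2)=23.47  V(n3)=6.683  V(n4)=6.224
  i(L1)=-0.4444

2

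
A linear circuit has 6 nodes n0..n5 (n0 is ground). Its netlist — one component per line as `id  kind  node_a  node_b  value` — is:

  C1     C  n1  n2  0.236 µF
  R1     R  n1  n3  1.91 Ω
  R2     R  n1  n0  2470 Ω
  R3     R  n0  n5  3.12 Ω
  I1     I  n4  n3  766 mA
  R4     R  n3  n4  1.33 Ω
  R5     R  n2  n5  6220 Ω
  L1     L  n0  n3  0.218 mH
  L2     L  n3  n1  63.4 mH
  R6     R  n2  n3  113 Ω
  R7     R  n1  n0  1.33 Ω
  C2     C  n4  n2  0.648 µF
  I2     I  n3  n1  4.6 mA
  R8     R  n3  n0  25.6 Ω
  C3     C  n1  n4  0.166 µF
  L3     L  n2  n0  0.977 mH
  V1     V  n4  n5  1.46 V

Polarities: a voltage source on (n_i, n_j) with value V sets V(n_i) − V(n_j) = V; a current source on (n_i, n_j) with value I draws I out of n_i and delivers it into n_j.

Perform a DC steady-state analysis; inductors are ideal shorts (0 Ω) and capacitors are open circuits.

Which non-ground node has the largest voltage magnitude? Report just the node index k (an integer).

5

Element admittances at DC:
  Y(C1) = 0.000 S between n1,n2
  Y(R1) = 0.5236 S between n1,n3
  Y(R2) = 0.0004049 S between n1,n0
  Y(R3) = 0.3205 S between n0,n5
  I1: injects 0.766 A into n3 (from n4)
  Y(R4) = 0.7519 S between n3,n4
  Y(R5) = 0.0001608 S between n2,n5
  L1: short n0↔n3 (DC inductor)
  L2: short n3↔n1 (DC inductor)
  Y(R6) = 0.008850 S between n2,n3
  Y(R7) = 0.7519 S between n1,n0
  Y(C2) = 0.000 S between n4,n2
  I2: injects 0.0046 A into n1 (from n3)
  Y(R8) = 0.03906 S between n3,n0
  Y(C3) = 0.000 S between n1,n4
  L3: short n2↔n0 (DC inductor)
  V1: constraint V(n4)−V(n5) = 1.46
Assemble and solve the 9×9 MNA system:
  V(n1)=0.000  V(n2)=0.000  V(n3)=0.000  V(n4)=-0.2777  V(n5)=-1.738
  i(L1)=-0.5572  i(L2)=-0.004600  i(L3)=-0.0002794  i(V1)=-0.5572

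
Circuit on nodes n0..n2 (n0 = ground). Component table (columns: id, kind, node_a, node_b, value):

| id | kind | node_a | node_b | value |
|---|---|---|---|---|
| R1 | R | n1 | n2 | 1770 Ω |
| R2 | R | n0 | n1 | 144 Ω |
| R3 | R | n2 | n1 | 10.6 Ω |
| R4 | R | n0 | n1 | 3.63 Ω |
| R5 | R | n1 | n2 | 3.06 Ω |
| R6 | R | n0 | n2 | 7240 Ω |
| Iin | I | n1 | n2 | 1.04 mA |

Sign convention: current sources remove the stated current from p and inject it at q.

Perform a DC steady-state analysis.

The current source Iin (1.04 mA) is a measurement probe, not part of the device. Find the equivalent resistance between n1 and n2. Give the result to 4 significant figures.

R_eq = 2.371 Ω

Apply KCL at each of the 2 non-ground nodes and solve the resulting linear system.
Node n1: branches {R1, R2, R3, R4, R5, Iin} → V_1 = -1.205e-06
Node n2: branches {R1, R3, R5, R6, Iin} → V_2 = 0.002464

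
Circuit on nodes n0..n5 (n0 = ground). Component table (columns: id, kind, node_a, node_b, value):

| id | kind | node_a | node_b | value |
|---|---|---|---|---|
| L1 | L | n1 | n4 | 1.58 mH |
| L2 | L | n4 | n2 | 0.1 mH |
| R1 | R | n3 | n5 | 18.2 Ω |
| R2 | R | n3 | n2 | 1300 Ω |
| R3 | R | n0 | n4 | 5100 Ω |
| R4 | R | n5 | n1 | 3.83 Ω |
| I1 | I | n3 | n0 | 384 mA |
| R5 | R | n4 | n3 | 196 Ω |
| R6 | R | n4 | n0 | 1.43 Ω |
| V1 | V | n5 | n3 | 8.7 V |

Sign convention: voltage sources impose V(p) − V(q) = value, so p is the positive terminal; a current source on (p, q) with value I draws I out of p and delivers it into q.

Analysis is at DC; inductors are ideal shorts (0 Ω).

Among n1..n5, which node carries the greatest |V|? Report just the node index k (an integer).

3

MNA unknowns: 5 node voltages V₁..V_5 plus 3 source currents (L1, L2, V1)
L1: row V1−V4=0, i_L1 at 1,4
L2: row V4−V2=0, i_L2 at 4,2
R1: Y=0.05495 on G[3,5]
R2: Y=0.0007692 on G[3,2]
R3: Y=0.0001961 on G[0,4]
R4: Y=0.2611 on G[5,1]
I1: z[3]−=0.384, z[0]+=0.384
R5: Y=0.005102 on G[4,3]
R6: Y=0.6993 on G[4,0]
V1: row V5−V3=8.7, i_V1 at 5,3
solve → V1=-0.5490, V2=-0.5490, V3=-10.50, V4=-0.5490, V5=-1.796
aux → i_L1=-0.3256, i_L2=0.007652, i_V1=-0.1524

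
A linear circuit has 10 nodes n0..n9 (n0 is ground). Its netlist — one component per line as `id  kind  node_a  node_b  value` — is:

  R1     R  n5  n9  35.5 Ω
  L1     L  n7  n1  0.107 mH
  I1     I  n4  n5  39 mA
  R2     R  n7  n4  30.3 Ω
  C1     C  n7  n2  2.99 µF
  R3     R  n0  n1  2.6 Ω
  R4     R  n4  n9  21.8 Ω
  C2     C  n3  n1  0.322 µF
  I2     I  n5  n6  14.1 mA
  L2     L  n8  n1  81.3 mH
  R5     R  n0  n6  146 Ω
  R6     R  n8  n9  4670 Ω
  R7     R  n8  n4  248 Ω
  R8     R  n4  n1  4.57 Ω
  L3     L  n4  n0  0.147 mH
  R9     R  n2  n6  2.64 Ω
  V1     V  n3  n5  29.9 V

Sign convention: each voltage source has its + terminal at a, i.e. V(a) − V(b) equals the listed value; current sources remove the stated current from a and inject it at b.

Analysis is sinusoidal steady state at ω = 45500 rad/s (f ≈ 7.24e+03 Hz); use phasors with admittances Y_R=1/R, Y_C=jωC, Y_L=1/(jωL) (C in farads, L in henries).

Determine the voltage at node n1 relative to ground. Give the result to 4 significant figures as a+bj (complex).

Element admittances at ω=45500 rad/s:
  Y(R1) = 0.02817+0.000j S between n5,n9
  Y(L1) = 0.000-0.2054j S between n7,n1
  I1: injects 0.039 A into n5 (from n4)
  Y(R2) = 0.03300+0.000j S between n7,n4
  Y(C1) = 0.000+0.1360j S between n7,n2
  Y(R3) = 0.3846+0.000j S between n0,n1
  Y(R4) = 0.04587+0.000j S between n4,n9
  Y(C2) = 0.000+0.01465j S between n3,n1
  I2: injects 0.0141 A into n6 (from n5)
  Y(L2) = 0.000-0.0002703j S between n8,n1
  Y(R5) = 0.006849+0.000j S between n0,n6
  Y(R6) = 0.0002141+0.000j S between n8,n9
  Y(R7) = 0.004032+0.000j S between n8,n4
  Y(R8) = 0.2188+0.000j S between n4,n1
  Y(L3) = 0.000-0.1495j S between n4,n0
  Y(R9) = 0.3788+0.000j S between n2,n6
  V1: constraint V(n3)−V(n5) = 29.9
Assemble and solve the 10×10 MNA system:
  V(n1)=0.3818+0.01118j  V(n2)=0.5420-0.09653j  V(n3)=18.07-15.83j  V(n4)=0.02442-1.008j  V(n5)=-11.83-15.83j  V(n6)=0.5689-0.09482j  V(n7)=0.5372-0.02153j  V(n8)=-0.1174-1.324j  V(n9)=-4.473-6.633j
  i(V1)=-0.2321-0.2592j

0.3818+0.01118j V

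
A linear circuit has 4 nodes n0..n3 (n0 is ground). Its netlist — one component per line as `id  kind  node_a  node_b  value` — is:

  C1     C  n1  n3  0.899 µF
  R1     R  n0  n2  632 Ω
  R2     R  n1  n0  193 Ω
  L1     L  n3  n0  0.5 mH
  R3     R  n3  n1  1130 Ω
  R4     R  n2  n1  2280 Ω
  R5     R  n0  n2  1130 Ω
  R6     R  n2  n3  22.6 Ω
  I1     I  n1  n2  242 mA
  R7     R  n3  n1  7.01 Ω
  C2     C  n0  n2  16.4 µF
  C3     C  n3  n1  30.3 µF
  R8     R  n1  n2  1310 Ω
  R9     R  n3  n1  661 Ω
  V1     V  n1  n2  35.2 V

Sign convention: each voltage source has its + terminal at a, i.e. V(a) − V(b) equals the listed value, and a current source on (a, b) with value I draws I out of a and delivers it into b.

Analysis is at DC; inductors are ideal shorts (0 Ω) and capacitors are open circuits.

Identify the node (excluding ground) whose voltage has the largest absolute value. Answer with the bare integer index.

Element admittances at DC:
  Y(C1) = 0.000 S between n1,n3
  Y(R1) = 0.001582 S between n0,n2
  Y(R2) = 0.005181 S between n1,n0
  L1: short n3↔n0 (DC inductor)
  Y(R3) = 0.0008850 S between n3,n1
  Y(R4) = 0.0004386 S between n2,n1
  Y(R5) = 0.0008850 S between n0,n2
  Y(R6) = 0.04425 S between n2,n3
  I1: injects 0.242 A into n2 (from n1)
  Y(R7) = 0.1427 S between n3,n1
  Y(C2) = 0.000 S between n0,n2
  Y(C3) = 0.000 S between n3,n1
  Y(R8) = 0.0007634 S between n1,n2
  Y(R9) = 0.001513 S between n3,n1
  V1: constraint V(n1)−V(n2) = 35.2
Assemble and solve the 5×5 MNA system:
  V(n1)=8.349  V(n2)=-26.85  V(n3)=0.000
  i(L1)=0.02299  i(V1)=-1.539

2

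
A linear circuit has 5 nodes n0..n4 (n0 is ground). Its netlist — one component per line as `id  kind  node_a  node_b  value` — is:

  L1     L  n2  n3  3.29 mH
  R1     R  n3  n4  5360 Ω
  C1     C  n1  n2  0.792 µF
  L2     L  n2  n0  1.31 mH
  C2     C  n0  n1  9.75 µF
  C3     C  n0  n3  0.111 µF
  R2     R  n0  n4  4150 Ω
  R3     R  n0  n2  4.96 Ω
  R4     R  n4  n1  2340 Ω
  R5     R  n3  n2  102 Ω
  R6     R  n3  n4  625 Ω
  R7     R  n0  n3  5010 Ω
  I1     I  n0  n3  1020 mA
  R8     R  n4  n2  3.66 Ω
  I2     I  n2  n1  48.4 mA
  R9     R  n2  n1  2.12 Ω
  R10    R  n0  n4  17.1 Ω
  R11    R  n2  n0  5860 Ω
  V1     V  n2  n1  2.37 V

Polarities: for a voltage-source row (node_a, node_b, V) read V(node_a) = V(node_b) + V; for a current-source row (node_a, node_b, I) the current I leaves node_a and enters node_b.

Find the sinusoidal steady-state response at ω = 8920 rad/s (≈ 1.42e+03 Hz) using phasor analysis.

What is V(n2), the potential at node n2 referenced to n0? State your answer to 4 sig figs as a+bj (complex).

4.169+0.6887j V

Element admittances at ω=8920 rad/s:
  Y(L1) = 0.000-0.03408j S between n2,n3
  Y(R1) = 0.0001866+0.000j S between n3,n4
  Y(C1) = 0.000+0.007065j S between n1,n2
  Y(L2) = 0.000-0.08558j S between n2,n0
  Y(C2) = 0.000+0.08697j S between n0,n1
  Y(C3) = 0.000+0.0009901j S between n0,n3
  Y(R2) = 0.0002410+0.000j S between n0,n4
  Y(R3) = 0.2016+0.000j S between n0,n2
  Y(R4) = 0.0004274+0.000j S between n4,n1
  Y(R5) = 0.009804+0.000j S between n3,n2
  Y(R6) = 0.001600+0.000j S between n3,n4
  Y(R7) = 0.0001996+0.000j S between n0,n3
  I1: injects 1.02 A into n3 (from n0)
  Y(R8) = 0.2732+0.000j S between n4,n2
  I2: injects 0.0484 A into n1 (from n2)
  Y(R9) = 0.4717+0.000j S between n2,n1
  Y(R10) = 0.05848+0.000j S between n0,n4
  Y(R11) = 0.0001706+0.000j S between n2,n0
  V1: constraint V(n2)−V(n1) = 2.37
Assemble and solve the 5×5 MNA system:
  V(n1)=1.799+0.6887j  V(n2)=4.169+0.6887j  V(n3)=14.02+27.97j  V(n4)=3.486+0.7135j
  i(V1)=-1.227+0.1397j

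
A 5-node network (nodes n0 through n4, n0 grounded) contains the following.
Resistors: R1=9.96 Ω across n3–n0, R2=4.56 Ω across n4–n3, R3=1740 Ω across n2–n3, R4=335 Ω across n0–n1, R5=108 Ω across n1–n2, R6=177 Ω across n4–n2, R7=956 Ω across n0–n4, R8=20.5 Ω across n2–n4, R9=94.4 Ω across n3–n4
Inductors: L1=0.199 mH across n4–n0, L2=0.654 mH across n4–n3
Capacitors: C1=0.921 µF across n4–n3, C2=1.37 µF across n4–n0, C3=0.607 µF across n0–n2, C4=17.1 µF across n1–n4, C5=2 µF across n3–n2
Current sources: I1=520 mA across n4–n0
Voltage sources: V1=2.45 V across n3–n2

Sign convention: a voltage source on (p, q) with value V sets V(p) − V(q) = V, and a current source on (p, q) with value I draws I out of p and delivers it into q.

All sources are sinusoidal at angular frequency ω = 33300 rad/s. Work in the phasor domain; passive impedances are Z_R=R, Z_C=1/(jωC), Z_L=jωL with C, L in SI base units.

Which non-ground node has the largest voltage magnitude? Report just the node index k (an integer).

Element admittances at ω=33300 rad/s:
  Y(R1) = 0.1004+0.000j S between n3,n0
  Y(R2) = 0.2193+0.000j S between n4,n3
  Y(L1) = 0.000-0.1509j S between n4,n0
  Y(R3) = 0.0005747+0.000j S between n2,n3
  Y(R4) = 0.002985+0.000j S between n0,n1
  Y(C1) = 0.000+0.03067j S between n4,n3
  Y(C2) = 0.000+0.04562j S between n4,n0
  Y(C3) = 0.000+0.02021j S between n0,n2
  I1: injects 0.52 A into n0 (from n4)
  Y(R5) = 0.009259+0.000j S between n1,n2
  Y(L2) = 0.000-0.04592j S between n4,n3
  Y(C4) = 0.000+0.5694j S between n1,n4
  Y(R6) = 0.005650+0.000j S between n4,n2
  Y(R7) = 0.001046+0.000j S between n0,n4
  Y(R8) = 0.04878+0.000j S between n2,n4
  Y(R9) = 0.01059+0.000j S between n3,n4
  Y(C5) = 0.000+0.06660j S between n3,n2
  V1: constraint V(n3)−V(n2) = 2.45
Assemble and solve the 5×5 MNA system:
  V(n1)=-3.034-3.283j  V(n2)=-4.495-2.182j  V(n3)=-2.045-2.182j  V(n4)=-3.069-3.291j
  i(V1)=-0.04844-0.1835j

2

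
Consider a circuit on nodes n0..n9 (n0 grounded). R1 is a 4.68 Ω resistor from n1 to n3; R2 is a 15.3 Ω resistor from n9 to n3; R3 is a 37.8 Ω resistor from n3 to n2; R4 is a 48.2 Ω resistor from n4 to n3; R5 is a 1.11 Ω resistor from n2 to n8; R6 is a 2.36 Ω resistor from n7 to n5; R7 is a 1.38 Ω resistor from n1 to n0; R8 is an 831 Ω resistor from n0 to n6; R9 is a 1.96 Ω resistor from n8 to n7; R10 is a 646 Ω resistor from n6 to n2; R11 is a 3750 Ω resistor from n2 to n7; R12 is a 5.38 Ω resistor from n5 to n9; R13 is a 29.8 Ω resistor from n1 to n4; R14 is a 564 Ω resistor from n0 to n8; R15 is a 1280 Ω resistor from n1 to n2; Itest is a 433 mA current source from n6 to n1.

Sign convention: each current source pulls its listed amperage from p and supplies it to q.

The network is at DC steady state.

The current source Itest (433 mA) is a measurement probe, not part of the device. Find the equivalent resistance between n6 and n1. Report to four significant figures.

R_eq = 369.7 Ω

MNA unknowns: 9 node voltages V₁..V_9
R1: Y=0.2137 on G[1,3]
R2: Y=0.06536 on G[9,3]
R3: Y=0.02646 on G[3,2]
R4: Y=0.02075 on G[4,3]
R5: Y=0.9009 on G[2,8]
R6: Y=0.4237 on G[7,5]
R7: Y=0.7246 on G[1,0]
R8: Y=0.001203 on G[0,6]
R9: Y=0.5102 on G[8,7]
R10: Y=0.001548 on G[6,2]
R11: Y=0.0002667 on G[2,7]
R12: Y=0.1859 on G[5,9]
R13: Y=0.03356 on G[1,4]
R14: Y=0.001773 on G[0,8]
R15: Y=0.0007813 on G[1,2]
Itest: z[6]−=0.433, z[1]+=0.433
solve → V1=0.2755, V2=-4.293, V3=-0.7392, V4=-0.1122, V5=-3.548, V6=-159.8, V7=-3.868, V8=-4.134, V9=-2.817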